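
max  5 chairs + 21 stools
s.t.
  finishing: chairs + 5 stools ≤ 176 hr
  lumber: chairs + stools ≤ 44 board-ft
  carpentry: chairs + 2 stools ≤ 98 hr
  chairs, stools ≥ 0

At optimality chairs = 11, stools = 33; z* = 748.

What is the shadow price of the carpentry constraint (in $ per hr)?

At the optimum: finishing uses 176 of 176 (binding); lumber uses 44 of 44 (binding); carpentry uses 77 of 98 (slack = 21).
By complementary slackness, y = 0 for the non-binding constraint.
The binding rows give the dual system: 1·y_finishing + 1·y_lumber = 5 and 5·y_finishing + 1·y_lumber = 21.
Solving: y_finishing = 4, y_lumber = 1.
Shadow price of carpentry = 0.

0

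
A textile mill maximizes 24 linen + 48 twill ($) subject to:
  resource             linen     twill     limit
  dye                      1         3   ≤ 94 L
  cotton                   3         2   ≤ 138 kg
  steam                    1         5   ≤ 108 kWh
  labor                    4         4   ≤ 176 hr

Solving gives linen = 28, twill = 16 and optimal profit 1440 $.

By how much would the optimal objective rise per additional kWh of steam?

At the optimum: dye uses 76 of 94 (slack = 18); cotton uses 116 of 138 (slack = 22); steam uses 108 of 108 (binding); labor uses 176 of 176 (binding).
Since dye, cotton are not tight, their duals are 0.
The binding rows give the dual system: 1·y_steam + 4·y_labor = 24 and 5·y_steam + 4·y_labor = 48.
This yields shadow prices y_steam = 6, y_labor = 4.5.
Shadow price of steam = 6.

6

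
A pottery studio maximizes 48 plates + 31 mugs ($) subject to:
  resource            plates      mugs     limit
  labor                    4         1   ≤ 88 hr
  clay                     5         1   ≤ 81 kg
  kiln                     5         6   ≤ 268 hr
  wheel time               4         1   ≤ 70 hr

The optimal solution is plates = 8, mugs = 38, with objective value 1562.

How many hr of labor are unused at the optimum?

labor used = 4·8 + 1·38 = 70; slack = 88 − 70 = 18.

18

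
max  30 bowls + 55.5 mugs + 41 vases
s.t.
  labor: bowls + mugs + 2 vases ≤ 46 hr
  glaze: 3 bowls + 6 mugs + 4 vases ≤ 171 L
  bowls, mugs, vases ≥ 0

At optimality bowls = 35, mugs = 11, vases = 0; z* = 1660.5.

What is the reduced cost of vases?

-2

Both labor and glaze are binding at x*.
From A_Bᵀ y = c: 1·y_labor + 3·y_glaze = 30; 1·y_labor + 6·y_glaze = 55.5.
Solving: y_labor = 4.5, y_glaze = 8.5.
Reduced cost of vases: c₃ − yᵀa₃ = 41 − (4.5·2 + 8.5·4) = 41 − 43 = -2.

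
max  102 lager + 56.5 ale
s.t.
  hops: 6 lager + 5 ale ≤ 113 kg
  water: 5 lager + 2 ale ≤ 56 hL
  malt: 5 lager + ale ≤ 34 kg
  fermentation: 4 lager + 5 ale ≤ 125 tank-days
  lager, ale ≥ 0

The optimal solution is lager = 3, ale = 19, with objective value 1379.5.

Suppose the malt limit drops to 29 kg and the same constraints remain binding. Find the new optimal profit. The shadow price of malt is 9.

Δb = -5, so new z* = 1379.5 + (9)·(-5) = 1379.5 − 45 = 1334.5.

1334.5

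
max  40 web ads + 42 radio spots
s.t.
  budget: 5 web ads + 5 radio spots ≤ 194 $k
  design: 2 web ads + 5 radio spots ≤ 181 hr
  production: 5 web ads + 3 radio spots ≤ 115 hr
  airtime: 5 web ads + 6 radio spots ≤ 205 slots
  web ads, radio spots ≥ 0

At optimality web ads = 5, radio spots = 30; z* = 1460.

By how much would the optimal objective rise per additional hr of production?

Binding: production and airtime. Non-binding: budget (19 unused), design (21 unused).
Slack constraints have shadow price 0 (complementary slackness).
Dual feasibility on the basic columns requires 5·y_production + 5·y_airtime = 40, 3·y_production + 6·y_airtime = 42.
This yields shadow prices y_production = 2, y_airtime = 6.
Shadow price of production = 2.

2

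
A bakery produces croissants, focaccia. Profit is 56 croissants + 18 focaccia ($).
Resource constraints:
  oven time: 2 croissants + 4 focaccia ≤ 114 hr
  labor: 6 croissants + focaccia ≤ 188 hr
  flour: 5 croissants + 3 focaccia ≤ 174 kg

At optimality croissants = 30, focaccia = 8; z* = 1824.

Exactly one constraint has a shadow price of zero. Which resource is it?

oven time: 92/114 (slack 22)
labor: 188/188 (binding)
flour: 174/174 (binding)
By complementary slackness, a constraint with positive slack has shadow price 0 → oven time.

oven time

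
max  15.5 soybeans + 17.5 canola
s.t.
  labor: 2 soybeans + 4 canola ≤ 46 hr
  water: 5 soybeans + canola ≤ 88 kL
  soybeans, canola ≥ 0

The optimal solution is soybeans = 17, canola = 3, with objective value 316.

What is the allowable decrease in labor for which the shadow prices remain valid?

10.8

Binding constraints: labor, water. The basis is B = [[2,4],[5,1]] with det -18.
Per unit decrease in labor, x* moves by d = (0.0556, -0.2778).
The basis stays optimal until canola reaches 0; allowable decrease = 10.8 hr.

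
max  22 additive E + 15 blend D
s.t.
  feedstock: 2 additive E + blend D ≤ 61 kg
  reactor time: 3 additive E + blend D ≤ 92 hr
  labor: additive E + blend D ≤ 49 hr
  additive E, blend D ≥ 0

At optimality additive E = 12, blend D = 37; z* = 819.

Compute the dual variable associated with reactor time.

Check each constraint at x*: feedstock 61/61 (tight); reactor time 73/92 (slack 19); labor 49/49 (tight).
By complementary slackness, y = 0 for the non-binding constraint.
The binding rows give the dual system: 2·y_feedstock + 1·y_labor = 22 and 1·y_feedstock + 1·y_labor = 15.
This yields shadow prices y_feedstock = 7, y_labor = 8.
Shadow price of reactor time = 0.

0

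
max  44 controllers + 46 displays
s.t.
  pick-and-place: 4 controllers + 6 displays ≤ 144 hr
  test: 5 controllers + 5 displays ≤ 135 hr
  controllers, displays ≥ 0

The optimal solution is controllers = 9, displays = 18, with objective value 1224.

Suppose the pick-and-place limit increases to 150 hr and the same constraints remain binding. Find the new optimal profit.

Both pick-and-place and test are binding at x*.
The binding rows give the dual system: 4·y_pick-and-place + 5·y_test = 44 and 6·y_pick-and-place + 5·y_test = 46.
This yields shadow prices y_pick-and-place = 1, y_test = 8.
Δz = y_pick-and-place·Δb = 1 × (6) = 6, so new z* = 1224 + 6 = 1230.

1230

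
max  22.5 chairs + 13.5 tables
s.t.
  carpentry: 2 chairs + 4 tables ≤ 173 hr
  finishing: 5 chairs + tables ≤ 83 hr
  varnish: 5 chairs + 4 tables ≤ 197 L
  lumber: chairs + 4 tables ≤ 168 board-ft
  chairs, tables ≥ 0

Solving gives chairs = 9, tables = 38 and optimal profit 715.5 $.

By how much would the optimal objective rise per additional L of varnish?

3

Check each constraint at x*: carpentry 170/173 (slack 3); finishing 83/83 (tight); varnish 197/197 (tight); lumber 161/168 (slack 7).
By complementary slackness, y = 0 for the non-binding constraints.
From A_Bᵀ y = c: 5·y_finishing + 5·y_varnish = 22.5; 1·y_finishing + 4·y_varnish = 13.5.
→ y_finishing = 1.5 and y_varnish = 3.
Shadow price of varnish = 3.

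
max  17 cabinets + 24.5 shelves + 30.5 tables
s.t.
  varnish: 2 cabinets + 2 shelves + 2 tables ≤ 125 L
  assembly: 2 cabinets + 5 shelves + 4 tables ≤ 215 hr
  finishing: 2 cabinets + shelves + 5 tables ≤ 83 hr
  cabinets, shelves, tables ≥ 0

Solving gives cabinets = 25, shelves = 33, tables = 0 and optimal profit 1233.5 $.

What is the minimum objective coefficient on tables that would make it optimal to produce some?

At the optimum: varnish uses 116 of 125 (slack = 9); assembly uses 215 of 215 (binding); finishing uses 83 of 83 (binding).
By complementary slackness, y = 0 for the non-binding constraint.
From A_Bᵀ y = c: 2·y_assembly + 2·y_finishing = 17; 5·y_assembly + 1·y_finishing = 24.5.
Solving: y_assembly = 4, y_finishing = 4.5.
tables enters the basis when its profit ≥ yᵀa₃ = 4·4 + 4.5·5 = 38.5.

38.5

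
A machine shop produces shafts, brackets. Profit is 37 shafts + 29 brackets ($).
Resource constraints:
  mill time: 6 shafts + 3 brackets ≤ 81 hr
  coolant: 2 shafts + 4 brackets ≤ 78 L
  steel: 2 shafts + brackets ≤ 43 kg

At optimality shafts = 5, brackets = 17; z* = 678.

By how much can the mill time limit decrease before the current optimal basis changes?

Binding constraints: mill time, coolant. The basis is B = [[6,3],[2,4]] with det 18.
Per unit decrease in mill time, x* moves by d = (-0.2222, 0.1111).
The basis stays optimal until shafts reaches 0; allowable decrease = 22.5 hr.

22.5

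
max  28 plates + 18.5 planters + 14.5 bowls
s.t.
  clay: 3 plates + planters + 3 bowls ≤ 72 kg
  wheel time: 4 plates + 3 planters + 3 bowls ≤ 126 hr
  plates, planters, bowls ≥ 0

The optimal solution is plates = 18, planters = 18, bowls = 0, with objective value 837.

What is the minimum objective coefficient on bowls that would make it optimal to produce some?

22.5

Check each constraint at x*: clay 72/72 (tight); wheel time 126/126 (tight).
Dual feasibility on the basic columns requires 3·y_clay + 4·y_wheel time = 28, 1·y_clay + 3·y_wheel time = 18.5.
→ y_clay = 2 and y_wheel time = 5.5.
bowls enters the basis when its profit ≥ yᵀa₃ = 2·3 + 5.5·3 = 22.5.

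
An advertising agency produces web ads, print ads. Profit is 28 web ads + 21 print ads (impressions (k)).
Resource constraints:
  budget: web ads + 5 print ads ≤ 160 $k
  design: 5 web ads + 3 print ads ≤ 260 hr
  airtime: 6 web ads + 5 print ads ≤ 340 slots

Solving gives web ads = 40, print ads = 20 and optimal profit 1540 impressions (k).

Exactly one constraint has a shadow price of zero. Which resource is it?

budget: 140/160 (slack 20)
design: 260/260 (binding)
airtime: 340/340 (binding)
By complementary slackness, a constraint with positive slack has shadow price 0 → budget.

budget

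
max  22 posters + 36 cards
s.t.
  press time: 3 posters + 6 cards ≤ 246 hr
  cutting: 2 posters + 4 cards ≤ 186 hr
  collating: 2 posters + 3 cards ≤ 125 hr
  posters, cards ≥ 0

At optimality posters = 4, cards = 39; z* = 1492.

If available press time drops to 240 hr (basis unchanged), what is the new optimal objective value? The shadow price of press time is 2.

1480

Δb = -6, so new z* = 1492 + (2)·(-6) = 1492 − 12 = 1480.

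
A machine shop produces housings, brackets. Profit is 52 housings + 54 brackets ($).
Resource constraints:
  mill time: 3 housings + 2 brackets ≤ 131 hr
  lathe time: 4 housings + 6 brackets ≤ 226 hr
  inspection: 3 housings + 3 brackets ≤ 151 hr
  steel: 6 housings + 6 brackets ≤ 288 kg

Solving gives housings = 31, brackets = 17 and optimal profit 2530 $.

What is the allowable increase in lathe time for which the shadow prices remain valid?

Binding constraints: lathe time, steel. The basis is B = [[4,6],[6,6]] with det -12.
Per unit increase in lathe time, x* moves by d = (-0.5, 0.5).
The basis stays optimal until housings reaches 0; allowable increase = 62 hr.

62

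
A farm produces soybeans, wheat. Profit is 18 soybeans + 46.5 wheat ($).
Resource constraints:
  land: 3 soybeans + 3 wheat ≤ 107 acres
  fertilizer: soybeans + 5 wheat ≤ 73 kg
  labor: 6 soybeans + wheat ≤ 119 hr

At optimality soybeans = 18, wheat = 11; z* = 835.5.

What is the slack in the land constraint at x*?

20

land used = 3·18 + 3·11 = 87; slack = 107 − 87 = 20.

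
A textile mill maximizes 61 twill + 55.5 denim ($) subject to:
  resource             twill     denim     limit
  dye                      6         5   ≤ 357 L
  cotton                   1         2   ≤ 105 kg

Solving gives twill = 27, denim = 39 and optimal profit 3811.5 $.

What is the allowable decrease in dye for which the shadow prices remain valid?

94.5

Binding constraints: dye, cotton. The basis is B = [[6,5],[1,2]] with det 7.
Per unit decrease in dye, x* moves by d = (-0.2857, 0.1429).
The basis stays optimal until twill reaches 0; allowable decrease = 94.5 L.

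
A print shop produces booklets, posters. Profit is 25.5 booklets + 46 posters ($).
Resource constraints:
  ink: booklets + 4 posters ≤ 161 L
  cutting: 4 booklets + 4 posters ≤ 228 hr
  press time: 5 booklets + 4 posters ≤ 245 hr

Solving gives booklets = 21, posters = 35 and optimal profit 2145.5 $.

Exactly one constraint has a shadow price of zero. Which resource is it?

cutting

ink: 161/161 (binding)
cutting: 224/228 (slack 4)
press time: 245/245 (binding)
By complementary slackness, a constraint with positive slack has shadow price 0 → cutting.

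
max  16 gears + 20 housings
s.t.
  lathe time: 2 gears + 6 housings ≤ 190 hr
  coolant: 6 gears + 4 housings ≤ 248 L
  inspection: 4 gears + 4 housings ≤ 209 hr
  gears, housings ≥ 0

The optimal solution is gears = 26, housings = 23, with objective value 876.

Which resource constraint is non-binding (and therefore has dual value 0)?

lathe time: 190/190 (binding)
coolant: 248/248 (binding)
inspection: 196/209 (slack 13)
By complementary slackness, a constraint with positive slack has shadow price 0 → inspection.

inspection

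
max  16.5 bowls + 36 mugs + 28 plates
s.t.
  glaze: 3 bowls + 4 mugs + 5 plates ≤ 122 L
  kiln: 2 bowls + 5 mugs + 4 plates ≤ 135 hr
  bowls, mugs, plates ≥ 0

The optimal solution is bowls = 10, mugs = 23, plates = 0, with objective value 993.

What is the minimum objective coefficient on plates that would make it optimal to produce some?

31.5

Both glaze and kiln are binding at x*.
From A_Bᵀ y = c: 3·y_glaze + 2·y_kiln = 16.5; 4·y_glaze + 5·y_kiln = 36.
This yields shadow prices y_glaze = 1.5, y_kiln = 6.
plates enters the basis when its profit ≥ yᵀa₃ = 1.5·5 + 6·4 = 31.5.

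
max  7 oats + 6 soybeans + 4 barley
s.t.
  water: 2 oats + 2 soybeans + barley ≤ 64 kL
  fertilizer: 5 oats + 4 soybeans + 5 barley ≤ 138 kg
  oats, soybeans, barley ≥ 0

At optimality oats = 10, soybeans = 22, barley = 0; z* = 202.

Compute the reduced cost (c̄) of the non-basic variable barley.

-2

Both water and fertilizer are binding at x*.
The binding rows give the dual system: 2·y_water + 5·y_fertilizer = 7 and 2·y_water + 4·y_fertilizer = 6.
This yields shadow prices y_water = 1, y_fertilizer = 1.
Reduced cost of barley: c₃ − yᵀa₃ = 4 − (1·1 + 1·5) = 4 − 6 = -2.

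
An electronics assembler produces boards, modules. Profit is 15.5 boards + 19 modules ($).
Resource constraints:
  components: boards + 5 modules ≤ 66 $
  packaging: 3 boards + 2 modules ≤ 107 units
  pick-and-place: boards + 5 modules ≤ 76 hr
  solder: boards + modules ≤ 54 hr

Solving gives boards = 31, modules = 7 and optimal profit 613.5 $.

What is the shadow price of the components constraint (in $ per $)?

Binding: components and packaging. Non-binding: pick-and-place (10 unused), solder (16 unused).
Since pick-and-place, solder are not tight, their duals are 0.
The binding rows give the dual system: 1·y_components + 3·y_packaging = 15.5 and 5·y_components + 2·y_packaging = 19.
Solving: y_components = 2, y_packaging = 4.5.
Shadow price of components = 2.

2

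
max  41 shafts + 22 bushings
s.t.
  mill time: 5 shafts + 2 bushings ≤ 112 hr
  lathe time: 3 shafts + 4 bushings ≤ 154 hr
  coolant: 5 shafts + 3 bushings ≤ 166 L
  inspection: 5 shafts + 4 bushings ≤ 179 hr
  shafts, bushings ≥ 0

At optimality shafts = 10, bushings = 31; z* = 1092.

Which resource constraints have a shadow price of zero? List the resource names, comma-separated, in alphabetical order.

coolant, inspection

mill time: 112/112 (binding)
lathe time: 154/154 (binding)
coolant: 143/166 (slack 23)
inspection: 174/179 (slack 5)
By complementary slackness, a constraint with positive slack has shadow price 0 → coolant, inspection.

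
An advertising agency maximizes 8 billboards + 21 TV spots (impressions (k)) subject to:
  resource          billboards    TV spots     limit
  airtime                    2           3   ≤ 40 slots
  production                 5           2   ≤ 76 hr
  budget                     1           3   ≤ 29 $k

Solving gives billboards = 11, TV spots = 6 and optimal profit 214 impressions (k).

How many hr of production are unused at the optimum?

production used = 5·11 + 2·6 = 67; slack = 76 − 67 = 9.

9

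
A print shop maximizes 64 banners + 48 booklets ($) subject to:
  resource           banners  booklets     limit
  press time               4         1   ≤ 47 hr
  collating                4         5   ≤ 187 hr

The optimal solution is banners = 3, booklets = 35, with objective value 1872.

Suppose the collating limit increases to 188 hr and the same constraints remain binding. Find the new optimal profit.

1880

Check each constraint at x*: press time 47/47 (tight); collating 187/187 (tight).
Dual feasibility on the basic columns requires 4·y_press time + 4·y_collating = 64, 1·y_press time + 5·y_collating = 48.
Solving: y_press time = 8, y_collating = 8.
Δz = y_collating·Δb = 8 × (1) = 8, so new z* = 1872 + 8 = 1880.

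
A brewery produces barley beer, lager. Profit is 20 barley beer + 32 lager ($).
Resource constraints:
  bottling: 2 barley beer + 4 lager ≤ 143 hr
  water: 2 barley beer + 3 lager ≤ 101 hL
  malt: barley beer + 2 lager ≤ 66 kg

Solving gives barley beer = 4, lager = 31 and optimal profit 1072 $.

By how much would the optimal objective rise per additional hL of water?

At the optimum: bottling uses 132 of 143 (slack = 11); water uses 101 of 101 (binding); malt uses 66 of 66 (binding).
By complementary slackness, y = 0 for the non-binding constraint.
From A_Bᵀ y = c: 2·y_water + 1·y_malt = 20; 3·y_water + 2·y_malt = 32.
→ y_water = 8 and y_malt = 4.
Shadow price of water = 8.

8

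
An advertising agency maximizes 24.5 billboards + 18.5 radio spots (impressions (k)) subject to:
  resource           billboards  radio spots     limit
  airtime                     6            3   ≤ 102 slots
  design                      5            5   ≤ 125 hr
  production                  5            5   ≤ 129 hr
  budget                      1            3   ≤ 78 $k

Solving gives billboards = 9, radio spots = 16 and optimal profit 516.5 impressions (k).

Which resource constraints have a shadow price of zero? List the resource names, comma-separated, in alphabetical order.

budget, production

airtime: 102/102 (binding)
design: 125/125 (binding)
production: 125/129 (slack 4)
budget: 57/78 (slack 21)
By complementary slackness, a constraint with positive slack has shadow price 0 → budget, production.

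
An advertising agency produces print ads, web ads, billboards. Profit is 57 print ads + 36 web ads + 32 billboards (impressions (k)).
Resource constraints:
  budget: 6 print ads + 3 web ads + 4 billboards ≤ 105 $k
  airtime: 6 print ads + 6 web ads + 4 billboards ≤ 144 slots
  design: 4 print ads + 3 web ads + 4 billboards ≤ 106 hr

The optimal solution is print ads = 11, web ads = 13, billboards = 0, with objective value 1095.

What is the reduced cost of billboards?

-6

Binding: budget and airtime. Non-binding: design (23 unused).
Since design is not tight, its dual is 0.
From A_Bᵀ y = c: 6·y_budget + 6·y_airtime = 57; 3·y_budget + 6·y_airtime = 36.
Solving: y_budget = 7, y_airtime = 2.5.
Reduced cost of billboards: c₃ − yᵀa₃ = 32 − (7·4 + 2.5·4) = 32 − 38 = -6.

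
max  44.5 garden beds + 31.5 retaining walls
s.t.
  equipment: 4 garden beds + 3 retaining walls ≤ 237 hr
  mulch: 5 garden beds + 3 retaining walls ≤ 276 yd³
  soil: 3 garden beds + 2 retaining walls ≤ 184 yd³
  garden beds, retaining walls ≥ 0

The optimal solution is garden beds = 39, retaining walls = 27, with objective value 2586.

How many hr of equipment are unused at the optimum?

equipment used = 4·39 + 3·27 = 237; slack = 237 − 237 = 0.

0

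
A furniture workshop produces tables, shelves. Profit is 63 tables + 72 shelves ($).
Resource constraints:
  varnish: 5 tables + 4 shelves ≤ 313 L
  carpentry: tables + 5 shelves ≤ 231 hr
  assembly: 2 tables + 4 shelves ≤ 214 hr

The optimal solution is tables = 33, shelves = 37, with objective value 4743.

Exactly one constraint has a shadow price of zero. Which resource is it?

carpentry

varnish: 313/313 (binding)
carpentry: 218/231 (slack 13)
assembly: 214/214 (binding)
By complementary slackness, a constraint with positive slack has shadow price 0 → carpentry.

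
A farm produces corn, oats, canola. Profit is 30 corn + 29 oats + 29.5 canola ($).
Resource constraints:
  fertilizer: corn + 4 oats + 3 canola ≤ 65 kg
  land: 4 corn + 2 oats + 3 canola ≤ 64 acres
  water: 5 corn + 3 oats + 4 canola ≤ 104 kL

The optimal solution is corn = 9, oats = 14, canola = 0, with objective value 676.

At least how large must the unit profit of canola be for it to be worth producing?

31.5

Binding: fertilizer and land. Non-binding: water (17 unused).
By complementary slackness, y = 0 for the non-binding constraint.
The binding rows give the dual system: 1·y_fertilizer + 4·y_land = 30 and 4·y_fertilizer + 2·y_land = 29.
→ y_fertilizer = 4 and y_land = 6.5.
canola enters the basis when its profit ≥ yᵀa₃ = 4·3 + 6.5·3 = 31.5.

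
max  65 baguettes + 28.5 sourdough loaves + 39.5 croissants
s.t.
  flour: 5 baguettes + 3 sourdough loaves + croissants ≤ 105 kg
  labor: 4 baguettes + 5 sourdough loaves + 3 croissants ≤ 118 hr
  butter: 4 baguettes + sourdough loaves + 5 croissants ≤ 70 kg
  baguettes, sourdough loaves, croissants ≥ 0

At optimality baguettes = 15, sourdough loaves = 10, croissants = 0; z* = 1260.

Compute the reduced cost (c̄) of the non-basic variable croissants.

At the optimum: flour uses 105 of 105 (binding); labor uses 110 of 118 (slack = 8); butter uses 70 of 70 (binding).
Since labor is not tight, its dual is 0.
From A_Bᵀ y = c: 5·y_flour + 4·y_butter = 65; 3·y_flour + 1·y_butter = 28.5.
Solving: y_flour = 7, y_butter = 7.5.
Reduced cost of croissants: c₃ − yᵀa₃ = 39.5 − (7·1 + 7.5·5) = 39.5 − 44.5 = -5.

-5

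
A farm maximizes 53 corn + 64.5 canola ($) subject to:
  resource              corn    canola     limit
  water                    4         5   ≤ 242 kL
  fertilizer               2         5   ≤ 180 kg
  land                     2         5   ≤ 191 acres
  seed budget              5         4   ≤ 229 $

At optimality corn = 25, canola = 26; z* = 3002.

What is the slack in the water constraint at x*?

12

water used = 4·25 + 5·26 = 230; slack = 242 − 230 = 12.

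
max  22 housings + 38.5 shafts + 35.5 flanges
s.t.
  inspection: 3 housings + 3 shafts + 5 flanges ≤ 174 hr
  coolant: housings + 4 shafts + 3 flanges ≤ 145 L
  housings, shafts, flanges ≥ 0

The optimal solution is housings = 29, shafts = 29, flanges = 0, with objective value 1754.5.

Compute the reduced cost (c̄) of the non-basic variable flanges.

At the optimum: inspection uses 174 of 174 (binding); coolant uses 145 of 145 (binding).
Dual feasibility on the basic columns requires 3·y_inspection + 1·y_coolant = 22, 3·y_inspection + 4·y_coolant = 38.5.
This yields shadow prices y_inspection = 5.5, y_coolant = 5.5.
Reduced cost of flanges: c₃ − yᵀa₃ = 35.5 − (5.5·5 + 5.5·3) = 35.5 − 44 = -8.5.

-8.5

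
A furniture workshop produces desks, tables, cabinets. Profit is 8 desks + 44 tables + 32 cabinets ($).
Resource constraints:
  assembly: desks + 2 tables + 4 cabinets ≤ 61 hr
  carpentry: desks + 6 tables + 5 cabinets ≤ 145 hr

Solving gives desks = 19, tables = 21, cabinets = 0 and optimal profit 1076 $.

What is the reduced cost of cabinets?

-7

At the optimum: assembly uses 61 of 61 (binding); carpentry uses 145 of 145 (binding).
From A_Bᵀ y = c: 1·y_assembly + 1·y_carpentry = 8; 2·y_assembly + 6·y_carpentry = 44.
Solving: y_assembly = 1, y_carpentry = 7.
Reduced cost of cabinets: c₃ − yᵀa₃ = 32 − (1·4 + 7·5) = 32 − 39 = -7.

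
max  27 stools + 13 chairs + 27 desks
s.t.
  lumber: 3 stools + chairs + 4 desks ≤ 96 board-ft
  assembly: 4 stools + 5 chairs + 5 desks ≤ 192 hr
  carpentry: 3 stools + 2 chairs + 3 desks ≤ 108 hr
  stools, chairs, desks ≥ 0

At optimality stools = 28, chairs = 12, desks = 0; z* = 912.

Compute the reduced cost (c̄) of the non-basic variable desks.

-5

Check each constraint at x*: lumber 96/96 (tight); assembly 172/192 (slack 20); carpentry 108/108 (tight).
Slack constraints have shadow price 0 (complementary slackness).
The binding rows give the dual system: 3·y_lumber + 3·y_carpentry = 27 and 1·y_lumber + 2·y_carpentry = 13.
Solving: y_lumber = 5, y_carpentry = 4.
Reduced cost of desks: c₃ − yᵀa₃ = 27 − (5·4 + 4·3) = 27 − 32 = -5.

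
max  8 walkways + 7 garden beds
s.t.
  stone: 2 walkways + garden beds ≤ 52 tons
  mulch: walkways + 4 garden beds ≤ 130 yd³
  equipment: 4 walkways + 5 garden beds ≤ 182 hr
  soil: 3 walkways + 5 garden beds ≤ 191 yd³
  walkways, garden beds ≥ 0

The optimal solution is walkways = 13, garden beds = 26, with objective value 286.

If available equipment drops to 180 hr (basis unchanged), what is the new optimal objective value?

Binding: stone and equipment. Non-binding: mulch (13 unused), soil (22 unused).
Since mulch, soil are not tight, their duals are 0.
The binding rows give the dual system: 2·y_stone + 4·y_equipment = 8 and 1·y_stone + 5·y_equipment = 7.
→ y_stone = 2 and y_equipment = 1.
Δz = y_equipment·Δb = 1 × (-2) = -2, so new z* = 286 − 2 = 284.

284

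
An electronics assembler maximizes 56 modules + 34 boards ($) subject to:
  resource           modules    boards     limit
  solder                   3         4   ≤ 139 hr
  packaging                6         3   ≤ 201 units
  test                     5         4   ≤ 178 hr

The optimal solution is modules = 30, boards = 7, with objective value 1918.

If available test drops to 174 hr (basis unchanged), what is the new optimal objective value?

At the optimum: solder uses 118 of 139 (slack = 21); packaging uses 201 of 201 (binding); test uses 178 of 178 (binding).
Slack constraints have shadow price 0 (complementary slackness).
From A_Bᵀ y = c: 6·y_packaging + 5·y_test = 56; 3·y_packaging + 4·y_test = 34.
This yields shadow prices y_packaging = 6, y_test = 4.
Δz = y_test·Δb = 4 × (-4) = -16, so new z* = 1918 − 16 = 1902.

1902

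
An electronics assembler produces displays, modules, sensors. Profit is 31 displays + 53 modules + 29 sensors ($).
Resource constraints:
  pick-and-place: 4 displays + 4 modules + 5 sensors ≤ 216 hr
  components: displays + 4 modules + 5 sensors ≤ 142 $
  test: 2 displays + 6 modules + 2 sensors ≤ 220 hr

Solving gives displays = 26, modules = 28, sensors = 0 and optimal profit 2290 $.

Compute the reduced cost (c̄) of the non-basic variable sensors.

-7

At the optimum: pick-and-place uses 216 of 216 (binding); components uses 138 of 142 (slack = 4); test uses 220 of 220 (binding).
Since components is not tight, its dual is 0.
From A_Bᵀ y = c: 4·y_pick-and-place + 2·y_test = 31; 4·y_pick-and-place + 6·y_test = 53.
→ y_pick-and-place = 5 and y_test = 5.5.
Reduced cost of sensors: c₃ − yᵀa₃ = 29 − (5·5 + 5.5·2) = 29 − 36 = -7.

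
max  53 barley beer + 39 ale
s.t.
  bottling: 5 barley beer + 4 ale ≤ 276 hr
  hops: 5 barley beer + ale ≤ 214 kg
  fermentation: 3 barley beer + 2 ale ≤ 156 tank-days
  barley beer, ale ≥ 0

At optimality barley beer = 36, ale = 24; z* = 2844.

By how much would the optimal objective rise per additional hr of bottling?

Check each constraint at x*: bottling 276/276 (tight); hops 204/214 (slack 10); fermentation 156/156 (tight).
Since hops is not tight, its dual is 0.
The binding rows give the dual system: 5·y_bottling + 3·y_fermentation = 53 and 4·y_bottling + 2·y_fermentation = 39.
→ y_bottling = 5.5 and y_fermentation = 8.5.
Shadow price of bottling = 5.5.

5.5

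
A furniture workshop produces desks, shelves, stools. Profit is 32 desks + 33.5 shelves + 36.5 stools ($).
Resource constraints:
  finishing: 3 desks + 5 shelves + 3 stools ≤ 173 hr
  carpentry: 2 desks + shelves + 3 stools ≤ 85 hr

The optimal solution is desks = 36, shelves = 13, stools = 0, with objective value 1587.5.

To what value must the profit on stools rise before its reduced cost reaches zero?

At the optimum: finishing uses 173 of 173 (binding); carpentry uses 85 of 85 (binding).
The binding rows give the dual system: 3·y_finishing + 2·y_carpentry = 32 and 5·y_finishing + 1·y_carpentry = 33.5.
→ y_finishing = 5 and y_carpentry = 8.5.
stools enters the basis when its profit ≥ yᵀa₃ = 5·3 + 8.5·3 = 40.5.

40.5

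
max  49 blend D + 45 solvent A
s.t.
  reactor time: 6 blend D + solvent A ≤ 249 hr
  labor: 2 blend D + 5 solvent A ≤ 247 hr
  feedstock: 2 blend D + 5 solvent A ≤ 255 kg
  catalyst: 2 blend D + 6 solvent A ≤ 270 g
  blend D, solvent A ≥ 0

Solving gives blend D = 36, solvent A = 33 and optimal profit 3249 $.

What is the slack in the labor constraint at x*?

10

labor used = 2·36 + 5·33 = 237; slack = 247 − 237 = 10.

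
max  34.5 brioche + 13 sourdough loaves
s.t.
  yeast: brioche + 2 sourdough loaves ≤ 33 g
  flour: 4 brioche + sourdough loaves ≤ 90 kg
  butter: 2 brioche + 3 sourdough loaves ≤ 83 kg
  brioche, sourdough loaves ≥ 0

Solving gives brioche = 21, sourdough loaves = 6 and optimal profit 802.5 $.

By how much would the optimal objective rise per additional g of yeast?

At the optimum: yeast uses 33 of 33 (binding); flour uses 90 of 90 (binding); butter uses 60 of 83 (slack = 23).
Slack constraints have shadow price 0 (complementary slackness).
From A_Bᵀ y = c: 1·y_yeast + 4·y_flour = 34.5; 2·y_yeast + 1·y_flour = 13.
This yields shadow prices y_yeast = 2.5, y_flour = 8.
Shadow price of yeast = 2.5.

2.5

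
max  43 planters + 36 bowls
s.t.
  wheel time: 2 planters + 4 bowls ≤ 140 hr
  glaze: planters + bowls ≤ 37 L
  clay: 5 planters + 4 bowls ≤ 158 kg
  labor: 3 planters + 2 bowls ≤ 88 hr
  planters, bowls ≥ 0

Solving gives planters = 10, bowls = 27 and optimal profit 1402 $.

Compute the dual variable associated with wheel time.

0

Check each constraint at x*: wheel time 128/140 (slack 12); glaze 37/37 (tight); clay 158/158 (tight); labor 84/88 (slack 4).
By complementary slackness, y = 0 for the non-binding constraints.
The binding rows give the dual system: 1·y_glaze + 5·y_clay = 43 and 1·y_glaze + 4·y_clay = 36.
→ y_glaze = 8 and y_clay = 7.
Shadow price of wheel time = 0.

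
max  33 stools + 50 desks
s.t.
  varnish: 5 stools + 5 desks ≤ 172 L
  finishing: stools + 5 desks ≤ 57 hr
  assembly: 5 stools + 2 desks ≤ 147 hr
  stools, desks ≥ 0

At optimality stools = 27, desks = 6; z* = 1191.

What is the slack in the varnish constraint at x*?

varnish used = 5·27 + 5·6 = 165; slack = 172 − 165 = 7.

7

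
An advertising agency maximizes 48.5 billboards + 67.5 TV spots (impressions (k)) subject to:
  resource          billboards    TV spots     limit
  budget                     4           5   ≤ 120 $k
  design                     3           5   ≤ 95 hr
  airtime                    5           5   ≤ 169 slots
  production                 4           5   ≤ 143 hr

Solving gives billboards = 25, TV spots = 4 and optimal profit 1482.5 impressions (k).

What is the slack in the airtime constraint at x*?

airtime used = 5·25 + 5·4 = 145; slack = 169 − 145 = 24.

24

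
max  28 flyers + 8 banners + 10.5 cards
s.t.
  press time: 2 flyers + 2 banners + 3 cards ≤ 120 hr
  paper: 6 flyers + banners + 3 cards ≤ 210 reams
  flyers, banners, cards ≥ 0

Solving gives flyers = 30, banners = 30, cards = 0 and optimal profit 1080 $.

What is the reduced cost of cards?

Both press time and paper are binding at x*.
The binding rows give the dual system: 2·y_press time + 6·y_paper = 28 and 2·y_press time + 1·y_paper = 8.
This yields shadow prices y_press time = 2, y_paper = 4.
Reduced cost of cards: c₃ − yᵀa₃ = 10.5 − (2·3 + 4·3) = 10.5 − 18 = -7.5.

-7.5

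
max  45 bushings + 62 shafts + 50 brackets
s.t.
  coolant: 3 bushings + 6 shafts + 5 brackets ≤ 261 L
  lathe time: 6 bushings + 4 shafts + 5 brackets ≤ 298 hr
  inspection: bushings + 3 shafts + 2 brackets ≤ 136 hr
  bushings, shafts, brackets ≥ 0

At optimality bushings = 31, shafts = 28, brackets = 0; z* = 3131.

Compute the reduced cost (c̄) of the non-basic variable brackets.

-7.5

Binding: coolant and lathe time. Non-binding: inspection (21 unused).
Slack constraints have shadow price 0 (complementary slackness).
From A_Bᵀ y = c: 3·y_coolant + 6·y_lathe time = 45; 6·y_coolant + 4·y_lathe time = 62.
Solving: y_coolant = 8, y_lathe time = 3.5.
Reduced cost of brackets: c₃ − yᵀa₃ = 50 − (8·5 + 3.5·5) = 50 − 57.5 = -7.5.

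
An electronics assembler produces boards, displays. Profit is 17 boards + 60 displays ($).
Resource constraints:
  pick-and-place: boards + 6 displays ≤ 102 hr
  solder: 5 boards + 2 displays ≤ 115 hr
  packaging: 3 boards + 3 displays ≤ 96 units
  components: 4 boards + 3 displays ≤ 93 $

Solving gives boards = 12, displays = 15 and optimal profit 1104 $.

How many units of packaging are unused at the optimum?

packaging used = 3·12 + 3·15 = 81; slack = 96 − 81 = 15.

15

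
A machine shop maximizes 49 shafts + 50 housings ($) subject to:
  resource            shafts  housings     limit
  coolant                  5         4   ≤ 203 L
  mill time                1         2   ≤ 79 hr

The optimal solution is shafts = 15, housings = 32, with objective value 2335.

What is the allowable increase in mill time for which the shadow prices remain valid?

Binding constraints: coolant, mill time. The basis is B = [[5,4],[1,2]] with det 6.
Per unit increase in mill time, x* moves by d = (-0.6667, 0.8333).
The basis stays optimal until shafts reaches 0; allowable increase = 22.5 hr.

22.5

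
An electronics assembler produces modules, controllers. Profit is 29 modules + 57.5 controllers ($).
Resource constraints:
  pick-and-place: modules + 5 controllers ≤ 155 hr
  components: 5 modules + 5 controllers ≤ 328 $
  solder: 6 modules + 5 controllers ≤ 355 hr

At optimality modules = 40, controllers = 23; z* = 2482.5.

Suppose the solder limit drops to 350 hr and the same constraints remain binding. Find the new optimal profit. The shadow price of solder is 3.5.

Δb = -5, so new z* = 2482.5 + (3.5)·(-5) = 2482.5 − 17.5 = 2465.

2465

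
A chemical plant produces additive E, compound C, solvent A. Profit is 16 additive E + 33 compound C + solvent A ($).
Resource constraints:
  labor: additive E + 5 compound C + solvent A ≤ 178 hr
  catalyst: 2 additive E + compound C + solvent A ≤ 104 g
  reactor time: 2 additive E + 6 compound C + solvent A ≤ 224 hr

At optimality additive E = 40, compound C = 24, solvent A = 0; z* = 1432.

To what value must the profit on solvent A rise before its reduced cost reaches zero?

Check each constraint at x*: labor 160/178 (slack 18); catalyst 104/104 (tight); reactor time 224/224 (tight).
By complementary slackness, y = 0 for the non-binding constraint.
The binding rows give the dual system: 2·y_catalyst + 2·y_reactor time = 16 and 1·y_catalyst + 6·y_reactor time = 33.
Solving: y_catalyst = 3, y_reactor time = 5.
solvent A enters the basis when its profit ≥ yᵀa₃ = 3·1 + 5·1 = 8.

8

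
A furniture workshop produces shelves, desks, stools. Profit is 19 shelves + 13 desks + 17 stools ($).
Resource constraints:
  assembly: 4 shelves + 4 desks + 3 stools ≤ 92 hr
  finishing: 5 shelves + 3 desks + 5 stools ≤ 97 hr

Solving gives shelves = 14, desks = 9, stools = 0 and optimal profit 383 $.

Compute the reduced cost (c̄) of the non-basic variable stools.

Check each constraint at x*: assembly 92/92 (tight); finishing 97/97 (tight).
From A_Bᵀ y = c: 4·y_assembly + 5·y_finishing = 19; 4·y_assembly + 3·y_finishing = 13.
Solving: y_assembly = 1, y_finishing = 3.
Reduced cost of stools: c₃ − yᵀa₃ = 17 − (1·3 + 3·5) = 17 − 18 = -1.

-1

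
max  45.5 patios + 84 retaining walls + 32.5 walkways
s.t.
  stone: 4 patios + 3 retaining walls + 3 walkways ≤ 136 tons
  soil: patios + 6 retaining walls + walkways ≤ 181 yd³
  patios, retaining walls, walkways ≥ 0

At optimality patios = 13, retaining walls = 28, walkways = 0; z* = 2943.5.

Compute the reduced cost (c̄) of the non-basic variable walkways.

At the optimum: stone uses 136 of 136 (binding); soil uses 181 of 181 (binding).
Dual feasibility on the basic columns requires 4·y_stone + 1·y_soil = 45.5, 3·y_stone + 6·y_soil = 84.
→ y_stone = 9 and y_soil = 9.5.
Reduced cost of walkways: c₃ − yᵀa₃ = 32.5 − (9·3 + 9.5·1) = 32.5 − 36.5 = -4.

-4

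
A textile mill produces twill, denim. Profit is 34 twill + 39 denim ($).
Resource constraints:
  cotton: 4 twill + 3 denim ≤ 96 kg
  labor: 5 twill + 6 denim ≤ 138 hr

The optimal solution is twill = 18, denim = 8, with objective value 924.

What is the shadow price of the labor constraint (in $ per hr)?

Both cotton and labor are binding at x*.
Dual feasibility on the basic columns requires 4·y_cotton + 5·y_labor = 34, 3·y_cotton + 6·y_labor = 39.
→ y_cotton = 1 and y_labor = 6.
Shadow price of labor = 6.

6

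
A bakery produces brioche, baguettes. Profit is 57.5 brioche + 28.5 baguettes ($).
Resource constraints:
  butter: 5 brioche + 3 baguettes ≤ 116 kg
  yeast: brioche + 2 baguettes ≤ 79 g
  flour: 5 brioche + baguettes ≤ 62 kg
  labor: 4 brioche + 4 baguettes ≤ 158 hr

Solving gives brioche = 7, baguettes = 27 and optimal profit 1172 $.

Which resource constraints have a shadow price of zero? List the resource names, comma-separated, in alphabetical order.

butter: 116/116 (binding)
yeast: 61/79 (slack 18)
flour: 62/62 (binding)
labor: 136/158 (slack 22)
By complementary slackness, a constraint with positive slack has shadow price 0 → labor, yeast.

labor, yeast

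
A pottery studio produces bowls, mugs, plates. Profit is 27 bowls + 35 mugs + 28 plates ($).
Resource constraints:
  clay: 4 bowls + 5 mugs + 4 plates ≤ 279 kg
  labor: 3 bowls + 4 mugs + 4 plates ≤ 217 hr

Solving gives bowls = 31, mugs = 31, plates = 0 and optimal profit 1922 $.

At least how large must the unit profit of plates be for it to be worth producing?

32

Both clay and labor are binding at x*.
Dual feasibility on the basic columns requires 4·y_clay + 3·y_labor = 27, 5·y_clay + 4·y_labor = 35.
→ y_clay = 3 and y_labor = 5.
plates enters the basis when its profit ≥ yᵀa₃ = 3·4 + 5·4 = 32.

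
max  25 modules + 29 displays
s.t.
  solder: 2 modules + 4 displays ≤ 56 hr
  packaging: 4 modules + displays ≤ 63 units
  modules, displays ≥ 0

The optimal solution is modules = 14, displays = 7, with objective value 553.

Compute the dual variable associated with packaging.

Both solder and packaging are binding at x*.
From A_Bᵀ y = c: 2·y_solder + 4·y_packaging = 25; 4·y_solder + 1·y_packaging = 29.
This yields shadow prices y_solder = 6.5, y_packaging = 3.
Shadow price of packaging = 3.

3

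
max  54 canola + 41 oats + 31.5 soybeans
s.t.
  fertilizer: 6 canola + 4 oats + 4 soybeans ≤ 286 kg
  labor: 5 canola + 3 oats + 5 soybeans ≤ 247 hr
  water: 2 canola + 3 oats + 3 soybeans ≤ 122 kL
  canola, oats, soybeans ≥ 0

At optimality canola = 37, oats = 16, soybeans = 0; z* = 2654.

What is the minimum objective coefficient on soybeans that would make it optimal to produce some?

Check each constraint at x*: fertilizer 286/286 (tight); labor 233/247 (slack 14); water 122/122 (tight).
By complementary slackness, y = 0 for the non-binding constraint.
Dual feasibility on the basic columns requires 6·y_fertilizer + 2·y_water = 54, 4·y_fertilizer + 3·y_water = 41.
→ y_fertilizer = 8 and y_water = 3.
soybeans enters the basis when its profit ≥ yᵀa₃ = 8·4 + 3·3 = 41.

41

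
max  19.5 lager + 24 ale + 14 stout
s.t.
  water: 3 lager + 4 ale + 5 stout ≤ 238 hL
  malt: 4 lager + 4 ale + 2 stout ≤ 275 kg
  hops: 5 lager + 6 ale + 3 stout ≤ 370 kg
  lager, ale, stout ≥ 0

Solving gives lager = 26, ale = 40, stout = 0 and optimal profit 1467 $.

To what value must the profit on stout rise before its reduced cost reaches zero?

16.5

Check each constraint at x*: water 238/238 (tight); malt 264/275 (slack 11); hops 370/370 (tight).
Slack constraints have shadow price 0 (complementary slackness).
The binding rows give the dual system: 3·y_water + 5·y_hops = 19.5 and 4·y_water + 6·y_hops = 24.
Solving: y_water = 1.5, y_hops = 3.
stout enters the basis when its profit ≥ yᵀa₃ = 1.5·5 + 3·3 = 16.5.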